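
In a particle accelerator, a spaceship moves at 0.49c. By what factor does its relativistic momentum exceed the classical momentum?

p_rel = γmv, p_class = mv
Ratio = γ = 1/√(1 - 0.49²)
= 1/√(0.7599) = 1.147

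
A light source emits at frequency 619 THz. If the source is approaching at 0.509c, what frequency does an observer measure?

β = v/c = 0.509
(1+β)/(1-β) = 1.509/0.491 = 3.073
Doppler factor = √(3.073) = 1.753
f_obs = 619 × 1.753 = 1085 THz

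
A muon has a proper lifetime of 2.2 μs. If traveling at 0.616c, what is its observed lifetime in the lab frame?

Proper lifetime τ₀ = 2.2 μs
γ = 1/√(1 - 0.616²) = 1.2694
τ = γτ₀ = 1.2694 × 2.2 μs = 2.793 μs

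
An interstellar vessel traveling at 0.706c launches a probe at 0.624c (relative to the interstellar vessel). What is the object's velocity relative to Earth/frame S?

u = (u' + v)/(1 + u'v/c²)
Numerator: 0.624 + 0.706 = 1.33
Denominator: 1 + 0.440544 = 1.440544
u = 1.33/1.440544 = 0.9233c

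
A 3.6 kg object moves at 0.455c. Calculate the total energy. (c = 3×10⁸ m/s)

γ = 1/√(1 - 0.455²) = 1.12298
mc² = 3.6 × (3×10⁸)² = 3.240×10¹⁷ J
E = γmc² = 1.12298 × 3.240×10¹⁷ = 3.638×10¹⁷ J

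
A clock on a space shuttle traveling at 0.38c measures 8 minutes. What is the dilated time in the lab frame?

Proper time Δt₀ = 8 minutes
γ = 1/√(1 - 0.38²) = 1.0811
Δt = γΔt₀ = 1.0811 × 8 = 8.649 minutes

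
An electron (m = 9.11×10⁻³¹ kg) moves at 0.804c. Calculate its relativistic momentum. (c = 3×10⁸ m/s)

γ = 1/√(1 - 0.804²) = 1.6817
v = 0.804 × 3×10⁸ = 2.412×10⁸ m/s
p = γmv = 1.6817 × 9.11×10⁻³¹ × 2.412×10⁸ = 3.695×10⁻²² kg·m/s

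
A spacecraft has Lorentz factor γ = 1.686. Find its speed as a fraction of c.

From γ = 1/√(1 - v²/c²):
1/γ² = 1/1.686² = 0.3518
v²/c² = 1 - 0.3518 = 0.6482
v/c = √(0.6482) = 0.8051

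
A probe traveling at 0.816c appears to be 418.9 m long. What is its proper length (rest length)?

Contracted length L = 418.9 m
γ = 1/√(1 - 0.816²) = 1.730
L₀ = γL = 1.730 × 418.9 = 724.7 m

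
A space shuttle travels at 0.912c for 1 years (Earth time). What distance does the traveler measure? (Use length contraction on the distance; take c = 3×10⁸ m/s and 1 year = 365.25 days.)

Earth distance: d = v × t = 0.912c × 1 yr = 8.6342×10¹⁵ m
γ = 2.4379
d' = d/γ = 8.6342×10¹⁵/2.4379 = 3.542×10¹⁵ m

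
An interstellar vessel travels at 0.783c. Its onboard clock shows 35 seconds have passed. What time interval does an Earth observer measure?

Proper time Δt₀ = 35 seconds
γ = 1/√(1 - 0.783²) = 1.6077
Δt = γΔt₀ = 1.6077 × 35 = 56.27 seconds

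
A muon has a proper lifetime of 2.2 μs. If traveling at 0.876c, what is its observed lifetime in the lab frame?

Proper lifetime τ₀ = 2.2 μs
γ = 1/√(1 - 0.876²) = 2.073
τ = γτ₀ = 2.073 × 2.2 μs = 4.561 μs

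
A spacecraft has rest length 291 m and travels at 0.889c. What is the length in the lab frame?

Proper length L₀ = 291 m
γ = 1/√(1 - 0.889²) = 2.1838
L = L₀/γ = 291/2.1838 = 133.3 m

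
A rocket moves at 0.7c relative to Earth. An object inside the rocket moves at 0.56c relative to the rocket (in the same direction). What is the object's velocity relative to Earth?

u = (u' + v)/(1 + u'v/c²)
Numerator: 0.56 + 0.7 = 1.26
Denominator: 1 + 0.392 = 1.392
u = 1.26/1.392 = 0.9052c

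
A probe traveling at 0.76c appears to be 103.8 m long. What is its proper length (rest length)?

Contracted length L = 103.8 m
γ = 1/√(1 - 0.76²) = 1.539
L₀ = γL = 1.539 × 103.8 = 159.7 m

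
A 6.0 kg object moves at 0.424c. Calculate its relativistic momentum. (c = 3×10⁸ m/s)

γ = 1/√(1 - 0.424²) = 1.1042
v = 0.424 × 3×10⁸ = 1.272×10⁸ m/s
p = γmv = 1.1042 × 6.0 × 1.272×10⁸ = 8.427×10⁸ kg·m/s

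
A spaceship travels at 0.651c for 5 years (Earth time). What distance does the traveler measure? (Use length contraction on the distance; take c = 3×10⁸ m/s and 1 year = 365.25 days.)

Earth distance: d = v × t = 0.651c × 5 yr = 3.0816×10¹⁶ m
γ = 1.3174
d' = d/γ = 3.0816×10¹⁶/1.3174 = 2.339×10¹⁶ m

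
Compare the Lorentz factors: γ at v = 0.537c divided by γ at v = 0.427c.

γ₁ = 1/√(1 - 0.537²) = 1.1854
γ₂ = 1/√(1 - 0.427²) = 1.1059
γ₁/γ₂ = 1.1854/1.1059 = 1.072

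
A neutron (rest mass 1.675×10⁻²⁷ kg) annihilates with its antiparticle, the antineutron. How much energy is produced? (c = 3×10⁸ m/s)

Both particles have the same rest mass, so total mass = 2m
E = 2m·c² = 2 × 1.675×10⁻²⁷ × (3×10⁸)²
= 2 × 1.675×10⁻²⁷ × 9×10¹⁶
= 3.015×10⁻¹⁰ J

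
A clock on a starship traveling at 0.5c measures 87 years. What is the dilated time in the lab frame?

Proper time Δt₀ = 87 years
γ = 1/√(1 - 0.5²) = 1.155
Δt = γΔt₀ = 1.155 × 87 = 100.5 years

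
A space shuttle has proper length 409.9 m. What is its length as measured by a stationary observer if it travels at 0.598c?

Proper length L₀ = 409.9 m
γ = 1/√(1 - 0.598²) = 1.2477
L = L₀/γ = 409.9/1.2477 = 328.5 m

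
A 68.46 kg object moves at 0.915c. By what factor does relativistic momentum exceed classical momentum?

p_rel = γmv, p_class = mv
Ratio = γ = 1/√(1 - 0.915²) = 2.479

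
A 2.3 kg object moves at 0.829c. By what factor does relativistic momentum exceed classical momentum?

p_rel = γmv, p_class = mv
Ratio = γ = 1/√(1 - 0.829²) = 1.788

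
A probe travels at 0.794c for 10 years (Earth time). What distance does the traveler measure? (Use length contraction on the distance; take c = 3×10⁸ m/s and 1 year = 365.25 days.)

Earth distance: d = v × t = 0.794c × 10 yr = 7.517×10¹⁶ m
γ = 1.645
d' = d/γ = 7.517×10¹⁶/1.645 = 4.570×10¹⁶ m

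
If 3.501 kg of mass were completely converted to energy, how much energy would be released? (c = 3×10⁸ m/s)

Using E = mc²:
c² = (3×10⁸)² = 9×10¹⁶ m²/s²
E = 3.501 × 9×10¹⁶ = 3.151×10¹⁷ J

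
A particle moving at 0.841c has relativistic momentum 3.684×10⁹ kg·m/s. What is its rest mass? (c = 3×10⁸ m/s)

γ = 1/√(1 - 0.841²) = 1.8483
v = 0.841 × 3×10⁸ = 2.523×10⁸ m/s
m = p/(γv) = 3.684×10⁹/(1.8483 × 2.523×10⁸) = 7.900 kg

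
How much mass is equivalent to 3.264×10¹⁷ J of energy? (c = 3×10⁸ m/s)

From E = mc², we get m = E/c²
c² = (3×10⁸)² = 9×10¹⁶ m²/s²
m = 3.264×10¹⁷ / 9×10¹⁶ = 3.627 kg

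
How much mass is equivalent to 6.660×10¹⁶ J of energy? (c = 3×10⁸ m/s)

From E = mc², we get m = E/c²
c² = (3×10⁸)² = 9×10¹⁶ m²/s²
m = 6.660×10¹⁶ / 9×10¹⁶ = 0.7400 kg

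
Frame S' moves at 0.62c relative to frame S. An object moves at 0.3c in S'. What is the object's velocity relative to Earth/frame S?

u = (u' + v)/(1 + u'v/c²)
Numerator: 0.3 + 0.62 = 0.92
Denominator: 1 + 0.186 = 1.186
u = 0.92/1.186 = 0.7757c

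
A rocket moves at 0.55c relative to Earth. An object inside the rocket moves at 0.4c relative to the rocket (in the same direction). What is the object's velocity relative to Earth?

u = (u' + v)/(1 + u'v/c²)
Numerator: 0.4 + 0.55 = 0.95
Denominator: 1 + 0.22 = 1.22
u = 0.95/1.22 = 0.7787c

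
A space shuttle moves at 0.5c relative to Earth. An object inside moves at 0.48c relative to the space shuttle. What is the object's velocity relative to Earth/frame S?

u = (u' + v)/(1 + u'v/c²)
Numerator: 0.48 + 0.5 = 0.98
Denominator: 1 + 0.24 = 1.24
u = 0.98/1.24 = 0.7903c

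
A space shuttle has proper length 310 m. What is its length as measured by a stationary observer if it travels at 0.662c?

Proper length L₀ = 310 m
γ = 1/√(1 - 0.662²) = 1.3342
L = L₀/γ = 310/1.3342 = 232.3 m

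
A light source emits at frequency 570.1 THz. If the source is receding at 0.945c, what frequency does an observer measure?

β = v/c = 0.945
(1-β)/(1+β) = 0.055/1.945 = 0.028278
Doppler factor = √(0.028278) = 0.16816
f_obs = 570.1 × 0.16816 = 95.87 THz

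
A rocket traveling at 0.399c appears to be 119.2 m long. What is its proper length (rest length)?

Contracted length L = 119.2 m
γ = 1/√(1 - 0.399²) = 1.091
L₀ = γL = 1.091 × 119.2 = 130.0 m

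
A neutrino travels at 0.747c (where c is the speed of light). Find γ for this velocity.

v/c = 0.747, so (v/c)² = 0.558009
1 - (v/c)² = 0.441991
γ = 1/√(0.441991) = 1.504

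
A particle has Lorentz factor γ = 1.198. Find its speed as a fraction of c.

From γ = 1/√(1 - v²/c²):
1/γ² = 1/1.198² = 0.69677
v²/c² = 1 - 0.69677 = 0.30323
v/c = √(0.30323) = 0.5507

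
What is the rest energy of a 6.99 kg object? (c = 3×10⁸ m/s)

c² = (3×10⁸)² = 9.000×10¹⁶ m²/s²
E₀ = mc² = 6.99 × 9.000×10¹⁶ = 6.291×10¹⁷ J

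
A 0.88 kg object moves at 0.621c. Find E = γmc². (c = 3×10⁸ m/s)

γ = 1/√(1 - 0.621²) = 1.2758
mc² = 0.88 × (3×10⁸)² = 7.920×10¹⁶ J
E = γmc² = 1.2758 × 7.920×10¹⁶ = 1.010×10¹⁷ J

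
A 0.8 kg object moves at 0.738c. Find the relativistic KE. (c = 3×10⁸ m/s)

γ = 1/√(1 - 0.738²) = 1.4819
γ - 1 = 0.4819
KE = (γ-1)mc² = 0.4819 × 0.8 × (3×10⁸)² = 3.470×10¹⁶ J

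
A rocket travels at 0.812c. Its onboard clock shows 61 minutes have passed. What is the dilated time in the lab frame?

Proper time Δt₀ = 61 minutes
γ = 1/√(1 - 0.812²) = 1.713
Δt = γΔt₀ = 1.713 × 61 = 104.5 minutes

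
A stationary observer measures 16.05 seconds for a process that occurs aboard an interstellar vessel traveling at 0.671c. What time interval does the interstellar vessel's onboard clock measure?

Dilated time Δt = 16.05 seconds
γ = 1/√(1 - 0.671²) = 1.349
Δt₀ = Δt/γ = 16.05/1.349 = 11.90 seconds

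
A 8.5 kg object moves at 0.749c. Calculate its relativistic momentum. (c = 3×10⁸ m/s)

γ = 1/√(1 - 0.749²) = 1.5093
v = 0.749 × 3×10⁸ = 2.247×10⁸ m/s
p = γmv = 1.5093 × 8.5 × 2.247×10⁸ = 2.883×10⁹ kg·m/s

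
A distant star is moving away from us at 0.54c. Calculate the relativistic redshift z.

β = 0.54
(1+β)/(1-β) = 1.54/0.46 = 3.3478
√(3.3478) = 1.8297
z = 1.8297 - 1 = 0.8297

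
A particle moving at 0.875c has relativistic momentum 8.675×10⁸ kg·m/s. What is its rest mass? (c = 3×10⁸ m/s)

γ = 1/√(1 - 0.875²) = 2.066
v = 0.875 × 3×10⁸ = 2.625×10⁸ m/s
m = p/(γv) = 8.675×10⁸/(2.066 × 2.625×10⁸) = 1.600 kg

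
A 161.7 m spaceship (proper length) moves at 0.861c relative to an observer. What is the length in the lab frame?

Proper length L₀ = 161.7 m
γ = 1/√(1 - 0.861²) = 1.9662
L = L₀/γ = 161.7/1.9662 = 82.24 m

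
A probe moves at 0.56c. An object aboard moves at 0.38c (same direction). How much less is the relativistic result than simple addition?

Classical: u' + v = 0.38 + 0.56 = 0.94c
Relativistic: u = (0.38 + 0.56)/(1 + 0.2128) = 0.94/1.2128 = 0.7751c
Difference: 0.94 - 0.7751 = 0.1649c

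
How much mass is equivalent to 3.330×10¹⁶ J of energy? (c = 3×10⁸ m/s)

From E = mc², we get m = E/c²
c² = (3×10⁸)² = 9×10¹⁶ m²/s²
m = 3.330×10¹⁶ / 9×10¹⁶ = 0.3700 kg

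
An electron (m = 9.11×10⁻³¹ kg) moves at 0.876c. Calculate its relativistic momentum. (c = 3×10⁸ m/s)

γ = 1/√(1 - 0.876²) = 2.0734
v = 0.876 × 3×10⁸ = 2.628×10⁸ m/s
p = γmv = 2.0734 × 9.11×10⁻³¹ × 2.628×10⁸ = 4.964×10⁻²² kg·m/s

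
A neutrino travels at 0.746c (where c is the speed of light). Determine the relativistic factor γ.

v/c = 0.746, so (v/c)² = 0.556516
1 - (v/c)² = 0.443484
γ = 1/√(0.443484) = 1.502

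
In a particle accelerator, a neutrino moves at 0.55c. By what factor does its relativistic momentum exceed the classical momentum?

p_rel = γmv, p_class = mv
Ratio = γ = 1/√(1 - 0.55²)
= 1/√(0.6975) = 1.197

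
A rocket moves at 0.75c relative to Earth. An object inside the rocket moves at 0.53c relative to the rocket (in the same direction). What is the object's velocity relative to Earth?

u = (u' + v)/(1 + u'v/c²)
Numerator: 0.53 + 0.75 = 1.28
Denominator: 1 + 0.3975 = 1.3975
u = 1.28/1.3975 = 0.9159c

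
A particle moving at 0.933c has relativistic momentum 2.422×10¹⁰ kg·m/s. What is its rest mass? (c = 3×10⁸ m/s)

γ = 1/√(1 - 0.933²) = 2.779
v = 0.933 × 3×10⁸ = 2.799×10⁸ m/s
m = p/(γv) = 2.422×10¹⁰/(2.779 × 2.799×10⁸) = 31.14 kg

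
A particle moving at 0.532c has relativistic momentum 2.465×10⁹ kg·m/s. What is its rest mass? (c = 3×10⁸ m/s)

γ = 1/√(1 - 0.532²) = 1.181
v = 0.532 × 3×10⁸ = 1.596×10⁸ m/s
m = p/(γv) = 2.465×10⁹/(1.181 × 1.596×10⁸) = 13.08 kg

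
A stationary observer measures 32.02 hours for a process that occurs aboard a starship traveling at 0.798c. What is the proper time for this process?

Dilated time Δt = 32.02 hours
γ = 1/√(1 - 0.798²) = 1.659
Δt₀ = Δt/γ = 32.02/1.659 = 19.30 hours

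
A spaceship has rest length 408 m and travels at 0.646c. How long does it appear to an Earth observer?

Proper length L₀ = 408 m
γ = 1/√(1 - 0.646²) = 1.31004
L = L₀/γ = 408/1.31004 = 311.4 m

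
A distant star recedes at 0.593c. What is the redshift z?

β = 0.593
(1+β)/(1-β) = 1.593/0.407 = 3.914
√(3.914) = 1.9784
z = 1.9784 - 1 = 0.9784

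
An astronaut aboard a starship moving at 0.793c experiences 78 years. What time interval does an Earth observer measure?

Proper time Δt₀ = 78 years
γ = 1/√(1 - 0.793²) = 1.641
Δt = γΔt₀ = 1.641 × 78 = 128.0 years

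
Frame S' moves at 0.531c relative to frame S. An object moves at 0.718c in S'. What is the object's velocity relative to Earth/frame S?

u = (u' + v)/(1 + u'v/c²)
Numerator: 0.718 + 0.531 = 1.249
Denominator: 1 + 0.381258 = 1.381258
u = 1.249/1.381258 = 0.9042c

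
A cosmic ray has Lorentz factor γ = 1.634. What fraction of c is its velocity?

From γ = 1/√(1 - v²/c²):
1/γ² = 1/1.634² = 0.3745
v²/c² = 1 - 0.3745 = 0.6255
v/c = √(0.6255) = 0.7909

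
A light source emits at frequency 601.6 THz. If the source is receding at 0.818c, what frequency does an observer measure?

β = v/c = 0.818
(1-β)/(1+β) = 0.182/1.818 = 0.1001
Doppler factor = √(0.1001) = 0.3164
f_obs = 601.6 × 0.3164 = 190.3 THz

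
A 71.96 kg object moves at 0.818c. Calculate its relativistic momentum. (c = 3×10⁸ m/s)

γ = 1/√(1 - 0.818²) = 1.7385
v = 0.818 × 3×10⁸ = 2.454×10⁸ m/s
p = γmv = 1.7385 × 71.96 × 2.454×10⁸ = 3.070×10¹⁰ kg·m/s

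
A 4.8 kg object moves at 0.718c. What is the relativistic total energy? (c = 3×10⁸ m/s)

γ = 1/√(1 - 0.718²) = 1.4367
mc² = 4.8 × (3×10⁸)² = 4.320×10¹⁷ J
E = γmc² = 1.4367 × 4.320×10¹⁷ = 6.207×10¹⁷ J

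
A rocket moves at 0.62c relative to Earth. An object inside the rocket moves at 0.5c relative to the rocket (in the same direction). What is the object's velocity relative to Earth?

u = (u' + v)/(1 + u'v/c²)
Numerator: 0.5 + 0.62 = 1.12
Denominator: 1 + 0.31 = 1.31
u = 1.12/1.31 = 0.8550c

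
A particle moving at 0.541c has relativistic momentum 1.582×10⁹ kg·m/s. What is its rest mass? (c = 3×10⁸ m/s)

γ = 1/√(1 - 0.541²) = 1.189
v = 0.541 × 3×10⁸ = 1.623×10⁸ m/s
m = p/(γv) = 1.582×10⁹/(1.189 × 1.623×10⁸) = 8.198 kg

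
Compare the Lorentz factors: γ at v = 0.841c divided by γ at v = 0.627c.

γ₁ = 1/√(1 - 0.841²) = 1.8483
γ₂ = 1/√(1 - 0.627²) = 1.2837
γ₁/γ₂ = 1.8483/1.2837 = 1.440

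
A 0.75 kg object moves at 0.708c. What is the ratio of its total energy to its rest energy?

E = γmc², E₀ = mc²
E/E₀ = γ = 1/√(1 - 0.708²) = 1.416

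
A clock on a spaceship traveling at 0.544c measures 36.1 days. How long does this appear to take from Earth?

Proper time Δt₀ = 36.1 days
γ = 1/√(1 - 0.544²) = 1.1918
Δt = γΔt₀ = 1.1918 × 36.1 = 43.02 days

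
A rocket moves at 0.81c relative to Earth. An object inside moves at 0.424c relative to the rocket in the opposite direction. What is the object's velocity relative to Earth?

Object's velocity in rocket frame is u' = -0.424c
u = (u' + v)/(1 + u'v/c²) = (v - 0.424)/(1 - 0.424·v/c²)
Numerator: 0.81 - 0.424 = 0.386
Denominator: 1 - 0.34344 = 0.65656
u = 0.386/0.65656 = 0.5879c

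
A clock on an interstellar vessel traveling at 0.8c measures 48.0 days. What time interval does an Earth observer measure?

Proper time Δt₀ = 48.0 days
γ = 1/√(1 - 0.8²) = 1.6667
Δt = γΔt₀ = 1.6667 × 48.0 = 80.00 days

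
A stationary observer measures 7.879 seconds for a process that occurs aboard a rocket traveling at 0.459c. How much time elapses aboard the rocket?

Dilated time Δt = 7.879 seconds
γ = 1/√(1 - 0.459²) = 1.1256
Δt₀ = Δt/γ = 7.879/1.1256 = 7.000 seconds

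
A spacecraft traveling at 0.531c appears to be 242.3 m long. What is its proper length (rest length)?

Contracted length L = 242.3 m
γ = 1/√(1 - 0.531²) = 1.180
L₀ = γL = 1.180 × 242.3 = 285.9 m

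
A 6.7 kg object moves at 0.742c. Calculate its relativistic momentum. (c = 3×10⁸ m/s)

γ = 1/√(1 - 0.742²) = 1.492
v = 0.742 × 3×10⁸ = 2.226×10⁸ m/s
p = γmv = 1.492 × 6.7 × 2.226×10⁸ = 2.225×10⁹ kg·m/s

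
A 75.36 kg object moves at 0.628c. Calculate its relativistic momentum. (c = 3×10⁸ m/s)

γ = 1/√(1 - 0.628²) = 1.285
v = 0.628 × 3×10⁸ = 1.884×10⁸ m/s
p = γmv = 1.285 × 75.36 × 1.884×10⁸ = 1.824×10¹⁰ kg·m/s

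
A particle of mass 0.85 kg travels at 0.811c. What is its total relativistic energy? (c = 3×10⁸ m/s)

γ = 1/√(1 - 0.811²) = 1.7093
mc² = 0.85 × (3×10⁸)² = 7.650×10¹⁶ J
E = γmc² = 1.7093 × 7.650×10¹⁶ = 1.308×10¹⁷ J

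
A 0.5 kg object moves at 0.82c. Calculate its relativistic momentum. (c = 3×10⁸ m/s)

γ = 1/√(1 - 0.82²) = 1.747
v = 0.82 × 3×10⁸ = 2.460×10⁸ m/s
p = γmv = 1.747 × 0.5 × 2.460×10⁸ = 2.149×10⁸ kg·m/s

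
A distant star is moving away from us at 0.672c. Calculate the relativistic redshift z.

β = 0.672
(1+β)/(1-β) = 1.672/0.328 = 5.098
√(5.098) = 2.258
z = 2.258 - 1 = 1.258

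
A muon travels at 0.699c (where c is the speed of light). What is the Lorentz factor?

v/c = 0.699, so (v/c)² = 0.488601
1 - (v/c)² = 0.511399
γ = 1/√(0.511399) = 1.398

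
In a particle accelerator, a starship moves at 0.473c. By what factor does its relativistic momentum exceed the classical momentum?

p_rel = γmv, p_class = mv
Ratio = γ = 1/√(1 - 0.473²)
= 1/√(0.776271) = 1.135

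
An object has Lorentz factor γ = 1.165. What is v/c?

From γ = 1/√(1 - v²/c²):
1/γ² = 1/1.165² = 0.7368
v²/c² = 1 - 0.7368 = 0.2632
v/c = √(0.2632) = 0.5130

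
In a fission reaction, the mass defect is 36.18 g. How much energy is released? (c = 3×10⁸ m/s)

Convert mass defect: Δm = 36.18 g = 0.03618 kg
E = Δm·c² = 0.03618 × (3×10⁸)²
= 0.03618 × 9×10¹⁶ = 3.256×10¹⁵ J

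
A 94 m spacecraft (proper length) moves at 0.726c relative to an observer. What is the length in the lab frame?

Proper length L₀ = 94 m
γ = 1/√(1 - 0.726²) = 1.4541
L = L₀/γ = 94/1.4541 = 64.64 m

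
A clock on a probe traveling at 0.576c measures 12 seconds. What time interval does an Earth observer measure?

Proper time Δt₀ = 12 seconds
γ = 1/√(1 - 0.576²) = 1.223
Δt = γΔt₀ = 1.223 × 12 = 14.68 seconds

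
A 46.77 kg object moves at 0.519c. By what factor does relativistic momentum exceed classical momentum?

p_rel = γmv, p_class = mv
Ratio = γ = 1/√(1 - 0.519²) = 1.170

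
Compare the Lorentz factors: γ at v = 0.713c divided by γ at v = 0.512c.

γ₁ = 1/√(1 - 0.713²) = 1.426
γ₂ = 1/√(1 - 0.512²) = 1.164
γ₁/γ₂ = 1.426/1.164 = 1.225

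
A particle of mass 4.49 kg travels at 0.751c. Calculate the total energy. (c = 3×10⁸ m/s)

γ = 1/√(1 - 0.751²) = 1.5145
mc² = 4.49 × (3×10⁸)² = 4.041×10¹⁷ J
E = γmc² = 1.5145 × 4.041×10¹⁷ = 6.120×10¹⁷ J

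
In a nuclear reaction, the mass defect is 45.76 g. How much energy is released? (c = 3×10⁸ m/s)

Convert mass defect: Δm = 45.76 g = 0.04576 kg
E = Δm·c² = 0.04576 × (3×10⁸)²
= 0.04576 × 9×10¹⁶ = 4.118×10¹⁵ J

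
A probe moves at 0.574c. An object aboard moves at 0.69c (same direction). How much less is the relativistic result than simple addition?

Classical: u' + v = 0.69 + 0.574 = 1.264c
Relativistic: u = (0.69 + 0.574)/(1 + 0.39606) = 1.264/1.39606 = 0.9054c
Difference: 1.264 - 0.9054 = 0.3586c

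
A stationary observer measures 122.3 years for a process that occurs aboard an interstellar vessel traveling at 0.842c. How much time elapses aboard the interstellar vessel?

Dilated time Δt = 122.3 years
γ = 1/√(1 - 0.842²) = 1.8536
Δt₀ = Δt/γ = 122.3/1.8536 = 65.98 years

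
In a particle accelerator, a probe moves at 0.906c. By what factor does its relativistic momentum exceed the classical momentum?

p_rel = γmv, p_class = mv
Ratio = γ = 1/√(1 - 0.906²)
= 1/√(0.179164) = 2.363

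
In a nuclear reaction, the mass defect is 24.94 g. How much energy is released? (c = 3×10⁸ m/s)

Convert mass defect: Δm = 24.94 g = 0.02494 kg
E = Δm·c² = 0.02494 × (3×10⁸)²
= 0.02494 × 9×10¹⁶ = 2.245×10¹⁵ J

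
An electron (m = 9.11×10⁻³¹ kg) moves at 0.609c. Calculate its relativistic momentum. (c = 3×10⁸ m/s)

γ = 1/√(1 - 0.609²) = 1.2608
v = 0.609 × 3×10⁸ = 1.827×10⁸ m/s
p = γmv = 1.2608 × 9.11×10⁻³¹ × 1.827×10⁸ = 2.098×10⁻²² kg·m/s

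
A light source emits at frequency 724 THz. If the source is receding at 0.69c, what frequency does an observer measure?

β = v/c = 0.69
(1-β)/(1+β) = 0.31/1.69 = 0.1834
Doppler factor = √(0.1834) = 0.4283
f_obs = 724 × 0.4283 = 310.1 THz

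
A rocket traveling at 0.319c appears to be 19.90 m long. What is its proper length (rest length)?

Contracted length L = 19.90 m
γ = 1/√(1 - 0.319²) = 1.0551
L₀ = γL = 1.0551 × 19.90 = 21.00 m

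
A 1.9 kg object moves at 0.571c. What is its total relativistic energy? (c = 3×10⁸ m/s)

γ = 1/√(1 - 0.571²) = 1.218
mc² = 1.9 × (3×10⁸)² = 1.710×10¹⁷ J
E = γmc² = 1.218 × 1.710×10¹⁷ = 2.083×10¹⁷ J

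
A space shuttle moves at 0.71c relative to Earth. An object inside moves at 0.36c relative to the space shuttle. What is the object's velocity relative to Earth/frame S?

u = (u' + v)/(1 + u'v/c²)
Numerator: 0.36 + 0.71 = 1.07
Denominator: 1 + 0.2556 = 1.2556
u = 1.07/1.2556 = 0.8522c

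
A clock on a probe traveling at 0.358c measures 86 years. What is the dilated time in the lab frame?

Proper time Δt₀ = 86 years
γ = 1/√(1 - 0.358²) = 1.07098
Δt = γΔt₀ = 1.07098 × 86 = 92.10 years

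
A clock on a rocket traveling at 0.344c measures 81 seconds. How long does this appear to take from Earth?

Proper time Δt₀ = 81 seconds
γ = 1/√(1 - 0.344²) = 1.064997
Δt = γΔt₀ = 1.064997 × 81 = 86.26 seconds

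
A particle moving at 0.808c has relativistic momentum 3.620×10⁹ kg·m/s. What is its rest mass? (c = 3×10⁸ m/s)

γ = 1/√(1 - 0.808²) = 1.6973
v = 0.808 × 3×10⁸ = 2.424×10⁸ m/s
m = p/(γv) = 3.620×10⁹/(1.6973 × 2.424×10⁸) = 8.799 kg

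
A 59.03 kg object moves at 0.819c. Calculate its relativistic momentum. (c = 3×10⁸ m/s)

γ = 1/√(1 - 0.819²) = 1.743
v = 0.819 × 3×10⁸ = 2.457×10⁸ m/s
p = γmv = 1.743 × 59.03 × 2.457×10⁸ = 2.528×10¹⁰ kg·m/s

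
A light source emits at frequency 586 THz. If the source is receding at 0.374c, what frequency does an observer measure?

β = v/c = 0.374
(1-β)/(1+β) = 0.626/1.374 = 0.4556
Doppler factor = √(0.4556) = 0.67498
f_obs = 586 × 0.67498 = 395.5 THz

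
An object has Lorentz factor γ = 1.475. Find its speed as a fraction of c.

From γ = 1/√(1 - v²/c²):
1/γ² = 1/1.475² = 0.4596
v²/c² = 1 - 0.4596 = 0.5404
v/c = √(0.5404) = 0.7351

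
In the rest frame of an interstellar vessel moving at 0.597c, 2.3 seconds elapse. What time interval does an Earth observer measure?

Proper time Δt₀ = 2.3 seconds
γ = 1/√(1 - 0.597²) = 1.2465
Δt = γΔt₀ = 1.2465 × 2.3 = 2.867 seconds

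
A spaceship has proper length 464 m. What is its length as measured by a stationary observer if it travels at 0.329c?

Proper length L₀ = 464 m
γ = 1/√(1 - 0.329²) = 1.05895
L = L₀/γ = 464/1.05895 = 438.2 m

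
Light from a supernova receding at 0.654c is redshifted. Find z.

β = 0.654
(1+β)/(1-β) = 1.654/0.346 = 4.780
√(4.780) = 2.186
z = 2.186 - 1 = 1.186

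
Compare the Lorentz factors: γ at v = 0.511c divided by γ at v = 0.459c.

γ₁ = 1/√(1 - 0.511²) = 1.1634
γ₂ = 1/√(1 - 0.459²) = 1.1256
γ₁/γ₂ = 1.1634/1.1256 = 1.034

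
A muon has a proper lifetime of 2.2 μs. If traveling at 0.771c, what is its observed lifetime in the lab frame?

Proper lifetime τ₀ = 2.2 μs
γ = 1/√(1 - 0.771²) = 1.5703
τ = γτ₀ = 1.5703 × 2.2 μs = 3.455 μs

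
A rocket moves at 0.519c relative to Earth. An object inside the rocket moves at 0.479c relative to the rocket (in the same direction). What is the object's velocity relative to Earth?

u = (u' + v)/(1 + u'v/c²)
Numerator: 0.479 + 0.519 = 0.998
Denominator: 1 + 0.248601 = 1.248601
u = 0.998/1.248601 = 0.7993c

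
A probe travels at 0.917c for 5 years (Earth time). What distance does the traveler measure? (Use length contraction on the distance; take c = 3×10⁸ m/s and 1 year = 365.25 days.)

Earth distance: d = v × t = 0.917c × 5 yr = 4.3407×10¹⁶ m
γ = 2.5070
d' = d/γ = 4.3407×10¹⁶/2.5070 = 1.731×10¹⁶ m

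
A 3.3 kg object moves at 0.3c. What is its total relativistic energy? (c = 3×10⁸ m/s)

γ = 1/√(1 - 0.3²) = 1.048
mc² = 3.3 × (3×10⁸)² = 2.970×10¹⁷ J
E = γmc² = 1.048 × 2.970×10¹⁷ = 3.113×10¹⁷ J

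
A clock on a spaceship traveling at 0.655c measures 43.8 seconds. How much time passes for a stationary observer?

Proper time Δt₀ = 43.8 seconds
γ = 1/√(1 - 0.655²) = 1.3234
Δt = γΔt₀ = 1.3234 × 43.8 = 57.96 seconds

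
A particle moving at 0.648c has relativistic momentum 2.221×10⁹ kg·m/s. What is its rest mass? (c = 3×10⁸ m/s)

γ = 1/√(1 - 0.648²) = 1.31296
v = 0.648 × 3×10⁸ = 1.944×10⁸ m/s
m = p/(γv) = 2.221×10⁹/(1.31296 × 1.944×10⁸) = 8.702 kg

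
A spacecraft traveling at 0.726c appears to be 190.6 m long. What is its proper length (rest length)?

Contracted length L = 190.6 m
γ = 1/√(1 - 0.726²) = 1.4541
L₀ = γL = 1.4541 × 190.6 = 277.2 m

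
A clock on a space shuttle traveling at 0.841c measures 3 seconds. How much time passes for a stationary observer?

Proper time Δt₀ = 3 seconds
γ = 1/√(1 - 0.841²) = 1.8483
Δt = γΔt₀ = 1.8483 × 3 = 5.545 seconds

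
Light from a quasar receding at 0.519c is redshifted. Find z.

β = 0.519
(1+β)/(1-β) = 1.519/0.481 = 3.158
√(3.158) = 1.7771
z = 1.7771 - 1 = 0.7771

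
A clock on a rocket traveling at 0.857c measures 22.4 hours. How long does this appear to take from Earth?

Proper time Δt₀ = 22.4 hours
γ = 1/√(1 - 0.857²) = 1.9406
Δt = γΔt₀ = 1.9406 × 22.4 = 43.47 hours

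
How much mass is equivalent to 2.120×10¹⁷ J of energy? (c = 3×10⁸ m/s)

From E = mc², we get m = E/c²
c² = (3×10⁸)² = 9×10¹⁶ m²/s²
m = 2.120×10¹⁷ / 9×10¹⁶ = 2.356 kg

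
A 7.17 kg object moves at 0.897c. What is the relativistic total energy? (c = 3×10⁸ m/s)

γ = 1/√(1 - 0.897²) = 2.262
mc² = 7.17 × (3×10⁸)² = 6.453×10¹⁷ J
E = γmc² = 2.262 × 6.453×10¹⁷ = 1.460×10¹⁸ J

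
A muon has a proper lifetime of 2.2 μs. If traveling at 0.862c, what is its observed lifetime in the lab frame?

Proper lifetime τ₀ = 2.2 μs
γ = 1/√(1 - 0.862²) = 1.9727
τ = γτ₀ = 1.9727 × 2.2 μs = 4.340 μs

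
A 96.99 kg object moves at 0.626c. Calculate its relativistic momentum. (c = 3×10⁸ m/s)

γ = 1/√(1 - 0.626²) = 1.2823
v = 0.626 × 3×10⁸ = 1.878×10⁸ m/s
p = γmv = 1.2823 × 96.99 × 1.878×10⁸ = 2.336×10¹⁰ kg·m/s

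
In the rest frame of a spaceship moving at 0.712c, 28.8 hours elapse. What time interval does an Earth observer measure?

Proper time Δt₀ = 28.8 hours
γ = 1/√(1 - 0.712²) = 1.42414
Δt = γΔt₀ = 1.42414 × 28.8 = 41.02 hours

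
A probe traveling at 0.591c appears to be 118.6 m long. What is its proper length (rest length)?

Contracted length L = 118.6 m
γ = 1/√(1 - 0.591²) = 1.2397
L₀ = γL = 1.2397 × 118.6 = 147.0 m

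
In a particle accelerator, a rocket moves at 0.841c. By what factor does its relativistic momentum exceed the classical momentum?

p_rel = γmv, p_class = mv
Ratio = γ = 1/√(1 - 0.841²)
= 1/√(0.292719) = 1.848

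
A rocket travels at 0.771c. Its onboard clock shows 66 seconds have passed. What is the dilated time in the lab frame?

Proper time Δt₀ = 66 seconds
γ = 1/√(1 - 0.771²) = 1.570
Δt = γΔt₀ = 1.570 × 66 = 103.6 seconds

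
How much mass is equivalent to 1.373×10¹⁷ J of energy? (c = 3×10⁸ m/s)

From E = mc², we get m = E/c²
c² = (3×10⁸)² = 9×10¹⁶ m²/s²
m = 1.373×10¹⁷ / 9×10¹⁶ = 1.526 kg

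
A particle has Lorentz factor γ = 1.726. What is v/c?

From γ = 1/√(1 - v²/c²):
1/γ² = 1/1.726² = 0.33567
v²/c² = 1 - 0.33567 = 0.66433
v/c = √(0.66433) = 0.8151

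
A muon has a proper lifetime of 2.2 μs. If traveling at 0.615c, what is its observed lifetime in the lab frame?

Proper lifetime τ₀ = 2.2 μs
γ = 1/√(1 - 0.615²) = 1.268
τ = γτ₀ = 1.268 × 2.2 μs = 2.790 μs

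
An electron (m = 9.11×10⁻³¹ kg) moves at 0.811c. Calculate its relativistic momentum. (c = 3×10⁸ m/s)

γ = 1/√(1 - 0.811²) = 1.7093
v = 0.811 × 3×10⁸ = 2.433×10⁸ m/s
p = γmv = 1.7093 × 9.11×10⁻³¹ × 2.433×10⁸ = 3.789×10⁻²² kg·m/s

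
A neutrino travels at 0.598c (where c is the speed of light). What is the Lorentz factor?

v/c = 0.598, so (v/c)² = 0.357604
1 - (v/c)² = 0.642396
γ = 1/√(0.642396) = 1.248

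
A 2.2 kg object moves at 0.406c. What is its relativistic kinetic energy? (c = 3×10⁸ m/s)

γ = 1/√(1 - 0.406²) = 1.09424
γ - 1 = 0.09424
KE = (γ-1)mc² = 0.09424 × 2.2 × (3×10⁸)² = 1.866×10¹⁶ J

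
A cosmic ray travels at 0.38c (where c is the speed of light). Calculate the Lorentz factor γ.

v/c = 0.38, so (v/c)² = 0.1444
1 - (v/c)² = 0.8556
γ = 1/√(0.8556) = 1.081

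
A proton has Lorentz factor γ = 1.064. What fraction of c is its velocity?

From γ = 1/√(1 - v²/c²):
1/γ² = 1/1.064² = 0.8833
v²/c² = 1 - 0.8833 = 0.1167
v/c = √(0.1167) = 0.3416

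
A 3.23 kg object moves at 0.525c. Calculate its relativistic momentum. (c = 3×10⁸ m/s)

γ = 1/√(1 - 0.525²) = 1.1749
v = 0.525 × 3×10⁸ = 1.575×10⁸ m/s
p = γmv = 1.1749 × 3.23 × 1.575×10⁸ = 5.977×10⁸ kg·m/s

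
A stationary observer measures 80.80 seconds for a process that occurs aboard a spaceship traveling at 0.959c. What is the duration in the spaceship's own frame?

Dilated time Δt = 80.80 seconds
γ = 1/√(1 - 0.959²) = 3.529
Δt₀ = Δt/γ = 80.80/3.529 = 22.90 seconds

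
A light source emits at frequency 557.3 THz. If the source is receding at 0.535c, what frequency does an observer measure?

β = v/c = 0.535
(1-β)/(1+β) = 0.465/1.535 = 0.3029
Doppler factor = √(0.3029) = 0.5504
f_obs = 557.3 × 0.5504 = 306.7 THz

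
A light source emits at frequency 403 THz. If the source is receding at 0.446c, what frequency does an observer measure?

β = v/c = 0.446
(1-β)/(1+β) = 0.554/1.446 = 0.38313
Doppler factor = √(0.38313) = 0.61897
f_obs = 403 × 0.61897 = 249.4 THz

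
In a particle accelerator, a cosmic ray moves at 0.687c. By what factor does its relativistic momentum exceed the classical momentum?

p_rel = γmv, p_class = mv
Ratio = γ = 1/√(1 - 0.687²)
= 1/√(0.528031) = 1.376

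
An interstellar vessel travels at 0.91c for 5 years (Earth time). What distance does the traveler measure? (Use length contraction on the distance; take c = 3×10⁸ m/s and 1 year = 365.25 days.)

Earth distance: d = v × t = 0.91c × 5 yr = 4.308×10¹⁶ m
γ = 2.412
d' = d/γ = 4.308×10¹⁶/2.412 = 1.786×10¹⁶ m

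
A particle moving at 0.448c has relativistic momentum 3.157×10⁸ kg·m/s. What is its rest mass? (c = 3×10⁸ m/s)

γ = 1/√(1 - 0.448²) = 1.1185
v = 0.448 × 3×10⁸ = 1.344×10⁸ m/s
m = p/(γv) = 3.157×10⁸/(1.1185 × 1.344×10⁸) = 2.100 kg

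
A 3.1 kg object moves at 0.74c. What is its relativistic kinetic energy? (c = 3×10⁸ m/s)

γ = 1/√(1 - 0.74²) = 1.4868
γ - 1 = 0.4868
KE = (γ-1)mc² = 0.4868 × 3.1 × (3×10⁸)² = 1.358×10¹⁷ J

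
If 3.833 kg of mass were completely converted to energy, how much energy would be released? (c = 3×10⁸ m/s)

Using E = mc²:
c² = (3×10⁸)² = 9×10¹⁶ m²/s²
E = 3.833 × 9×10¹⁶ = 3.450×10¹⁷ J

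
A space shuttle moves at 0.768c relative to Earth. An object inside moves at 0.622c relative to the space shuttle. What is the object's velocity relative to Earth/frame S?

u = (u' + v)/(1 + u'v/c²)
Numerator: 0.622 + 0.768 = 1.39
Denominator: 1 + 0.477696 = 1.477696
u = 1.39/1.477696 = 0.9407c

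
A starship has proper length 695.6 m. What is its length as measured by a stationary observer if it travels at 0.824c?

Proper length L₀ = 695.6 m
γ = 1/√(1 - 0.824²) = 1.765
L = L₀/γ = 695.6/1.765 = 394.1 m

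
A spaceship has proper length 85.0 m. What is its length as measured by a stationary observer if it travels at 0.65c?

Proper length L₀ = 85.0 m
γ = 1/√(1 - 0.65²) = 1.316
L = L₀/γ = 85.0/1.316 = 64.59 m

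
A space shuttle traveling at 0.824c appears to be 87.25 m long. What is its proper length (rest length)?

Contracted length L = 87.25 m
γ = 1/√(1 - 0.824²) = 1.765
L₀ = γL = 1.765 × 87.25 = 154.0 m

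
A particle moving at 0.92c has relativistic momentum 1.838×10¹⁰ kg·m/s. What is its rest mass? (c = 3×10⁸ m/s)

γ = 1/√(1 - 0.92²) = 2.5516
v = 0.92 × 3×10⁸ = 2.760×10⁸ m/s
m = p/(γv) = 1.838×10¹⁰/(2.5516 × 2.760×10⁸) = 26.10 kg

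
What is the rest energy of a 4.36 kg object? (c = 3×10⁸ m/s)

c² = (3×10⁸)² = 9.000×10¹⁶ m²/s²
E₀ = mc² = 4.36 × 9.000×10¹⁶ = 3.924×10¹⁷ J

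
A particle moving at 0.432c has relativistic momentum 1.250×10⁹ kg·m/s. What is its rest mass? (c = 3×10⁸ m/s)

γ = 1/√(1 - 0.432²) = 1.1088
v = 0.432 × 3×10⁸ = 1.296×10⁸ m/s
m = p/(γv) = 1.250×10⁹/(1.1088 × 1.296×10⁸) = 8.699 kg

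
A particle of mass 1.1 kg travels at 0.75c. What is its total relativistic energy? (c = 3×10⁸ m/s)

γ = 1/√(1 - 0.75²) = 1.512
mc² = 1.1 × (3×10⁸)² = 9.900×10¹⁶ J
E = γmc² = 1.512 × 9.900×10¹⁶ = 1.497×10¹⁷ J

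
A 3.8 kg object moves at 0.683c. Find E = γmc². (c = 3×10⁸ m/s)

γ = 1/√(1 - 0.683²) = 1.369
mc² = 3.8 × (3×10⁸)² = 3.420×10¹⁷ J
E = γmc² = 1.369 × 3.420×10¹⁷ = 4.682×10¹⁷ J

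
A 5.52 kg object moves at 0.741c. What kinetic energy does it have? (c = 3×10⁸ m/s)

γ = 1/√(1 - 0.741²) = 1.4892
γ - 1 = 0.4892
KE = (γ-1)mc² = 0.4892 × 5.52 × (3×10⁸)² = 2.430×10¹⁷ J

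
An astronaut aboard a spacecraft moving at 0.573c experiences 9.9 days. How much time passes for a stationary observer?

Proper time Δt₀ = 9.9 days
γ = 1/√(1 - 0.573²) = 1.220
Δt = γΔt₀ = 1.220 × 9.9 = 12.08 days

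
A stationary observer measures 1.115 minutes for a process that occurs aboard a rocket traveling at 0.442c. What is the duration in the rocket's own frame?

Dilated time Δt = 1.115 minutes
γ = 1/√(1 - 0.442²) = 1.115
Δt₀ = Δt/γ = 1.115/1.115 = 1.000 minutes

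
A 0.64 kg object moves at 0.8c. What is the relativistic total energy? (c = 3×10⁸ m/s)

γ = 1/√(1 - 0.8²) = 1.6667
mc² = 0.64 × (3×10⁸)² = 5.760×10¹⁶ J
E = γmc² = 1.6667 × 5.760×10¹⁶ = 9.600×10¹⁶ J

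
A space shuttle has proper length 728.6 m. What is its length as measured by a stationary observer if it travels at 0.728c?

Proper length L₀ = 728.6 m
γ = 1/√(1 - 0.728²) = 1.4586
L = L₀/γ = 728.6/1.4586 = 499.5 m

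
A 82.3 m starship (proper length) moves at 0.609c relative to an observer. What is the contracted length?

Proper length L₀ = 82.3 m
γ = 1/√(1 - 0.609²) = 1.2608
L = L₀/γ = 82.3/1.2608 = 65.28 m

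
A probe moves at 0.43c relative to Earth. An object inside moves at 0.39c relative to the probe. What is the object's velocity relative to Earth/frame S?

u = (u' + v)/(1 + u'v/c²)
Numerator: 0.39 + 0.43 = 0.82
Denominator: 1 + 0.1677 = 1.1677
u = 0.82/1.1677 = 0.7022c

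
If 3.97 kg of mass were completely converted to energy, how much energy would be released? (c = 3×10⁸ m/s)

Using E = mc²:
c² = (3×10⁸)² = 9×10¹⁶ m²/s²
E = 3.97 × 9×10¹⁶ = 3.573×10¹⁷ J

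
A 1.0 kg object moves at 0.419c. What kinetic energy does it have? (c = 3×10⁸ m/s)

γ = 1/√(1 - 0.419²) = 1.101338
γ - 1 = 0.101338
KE = (γ-1)mc² = 0.101338 × 1.0 × (3×10⁸)² = 9.120×10¹⁵ J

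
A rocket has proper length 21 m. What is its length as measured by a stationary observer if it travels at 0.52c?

Proper length L₀ = 21 m
γ = 1/√(1 - 0.52²) = 1.1707
L = L₀/γ = 21/1.1707 = 17.94 m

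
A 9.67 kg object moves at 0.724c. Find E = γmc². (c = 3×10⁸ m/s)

γ = 1/√(1 - 0.724²) = 1.450
mc² = 9.67 × (3×10⁸)² = 8.703×10¹⁷ J
E = γmc² = 1.450 × 8.703×10¹⁷ = 1.262×10¹⁸ J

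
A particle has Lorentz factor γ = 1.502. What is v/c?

From γ = 1/√(1 - v²/c²):
1/γ² = 1/1.502² = 0.4433
v²/c² = 1 - 0.4433 = 0.5567
v/c = √(0.5567) = 0.7461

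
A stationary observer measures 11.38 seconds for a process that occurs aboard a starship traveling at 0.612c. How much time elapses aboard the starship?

Dilated time Δt = 11.38 seconds
γ = 1/√(1 - 0.612²) = 1.2644
Δt₀ = Δt/γ = 11.38/1.2644 = 9.000 seconds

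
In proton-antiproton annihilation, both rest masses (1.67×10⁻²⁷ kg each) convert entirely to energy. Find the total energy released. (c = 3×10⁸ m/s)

Both particles have the same rest mass, so total mass = 2m
E = 2m·c² = 2 × 1.67×10⁻²⁷ × (3×10⁸)²
= 2 × 1.67×10⁻²⁷ × 9×10¹⁶
= 3.006×10⁻¹⁰ J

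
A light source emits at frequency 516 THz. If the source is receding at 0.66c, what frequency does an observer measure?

β = v/c = 0.66
(1-β)/(1+β) = 0.34/1.66 = 0.20482
Doppler factor = √(0.20482) = 0.4526
f_obs = 516 × 0.4526 = 233.5 THz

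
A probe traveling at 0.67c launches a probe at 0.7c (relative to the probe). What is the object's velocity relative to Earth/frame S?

u = (u' + v)/(1 + u'v/c²)
Numerator: 0.7 + 0.67 = 1.37
Denominator: 1 + 0.469 = 1.469
u = 1.37/1.469 = 0.9326c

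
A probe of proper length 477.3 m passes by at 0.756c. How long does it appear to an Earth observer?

Proper length L₀ = 477.3 m
γ = 1/√(1 - 0.756²) = 1.528
L = L₀/γ = 477.3/1.528 = 312.4 m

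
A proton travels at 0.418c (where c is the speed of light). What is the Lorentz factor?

v/c = 0.418, so (v/c)² = 0.174724
1 - (v/c)² = 0.825276
γ = 1/√(0.825276) = 1.101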